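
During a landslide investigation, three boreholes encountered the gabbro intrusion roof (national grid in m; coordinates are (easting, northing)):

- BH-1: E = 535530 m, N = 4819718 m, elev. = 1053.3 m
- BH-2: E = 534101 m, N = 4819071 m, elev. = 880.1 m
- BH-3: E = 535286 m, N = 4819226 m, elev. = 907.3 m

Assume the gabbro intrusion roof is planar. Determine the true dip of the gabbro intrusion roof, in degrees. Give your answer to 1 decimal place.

17.0°

Two edge vectors: BH-1→BH-2 = (-1429, -647, -173.2), BH-1→BH-3 = (-244, -492, -146).
Normal n = (BH-1→BH-2) × (BH-1→BH-3) = (9247.6, -166373.2, 545200).
So ∂z/∂E = −n_x/n_z = −0.01696 and ∂z/∂N = −n_y/n_z = 0.30516.
Gradient magnitude |∇z| = √(a² + b²) = √(0.00029 + 0.09312) = 0.30563.
True dip = arctan(0.30563) = 17.0°, dipping toward S (azimuth ≈ 177°).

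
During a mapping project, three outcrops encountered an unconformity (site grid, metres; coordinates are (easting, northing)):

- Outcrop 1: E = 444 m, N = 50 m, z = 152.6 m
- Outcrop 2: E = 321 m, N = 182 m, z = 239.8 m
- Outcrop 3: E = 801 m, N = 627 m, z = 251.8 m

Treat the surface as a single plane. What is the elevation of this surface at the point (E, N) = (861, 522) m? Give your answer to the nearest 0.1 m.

194.4 m

Let the plane be z = a·E + b·N + c.
Outcrop 2−Outcrop 1: −123a + 132b = 87.2;  Outcrop 3−Outcrop 1: 357a + 577b = 99.2.
Solving gives a = −0.31517, b = 0.36692.
Then c = 152.6 − a·444 − b·50 = 274.19.
At (861, 522): z = −271.4 + 191.5 + 274.19 = 194.4 m.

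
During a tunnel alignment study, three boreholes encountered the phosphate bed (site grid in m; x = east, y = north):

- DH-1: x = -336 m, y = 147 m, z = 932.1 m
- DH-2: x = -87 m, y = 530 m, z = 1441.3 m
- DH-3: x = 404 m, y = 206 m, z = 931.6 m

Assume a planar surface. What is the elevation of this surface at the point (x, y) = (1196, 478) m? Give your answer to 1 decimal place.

Let the plane be z = a·x + b·y + c.
DH-2−DH-1: 249a + 383b = 509.2;  DH-3−DH-1: 740a + 59b = −0.5.
Solving gives a = −0.112509, b = 1.402649.
Then c = 932.1 − a·-336 − b·147 = 688.11.
At (1196, 478): z = −134.6 + 670.5 + 688.11 = 1224.0 m.

1224.0 m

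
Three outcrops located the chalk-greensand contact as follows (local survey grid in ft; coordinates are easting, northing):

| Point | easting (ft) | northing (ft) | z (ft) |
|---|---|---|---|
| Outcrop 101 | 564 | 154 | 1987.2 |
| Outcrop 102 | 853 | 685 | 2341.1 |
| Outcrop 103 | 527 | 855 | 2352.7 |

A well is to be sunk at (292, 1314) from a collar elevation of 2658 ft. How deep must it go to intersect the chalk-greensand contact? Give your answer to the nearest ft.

117 ft

Two edge vectors: Outcrop 101→Outcrop 102 = (289, 531, 353.9), Outcrop 101→Outcrop 103 = (-37, 701, 365.5).
Normal n = (Outcrop 101→Outcrop 102) × (Outcrop 101→Outcrop 103) = (-54003.4, -118723.8, 222236).
So ∂z/∂easting = −n_x/n_z = 0.24300 and ∂z/∂northing = −n_y/n_z = 0.53422.
Intercept c from Outcrop 101: 1987.2 − 137.05 − 82.27 = 1767.88.
At (292, 1314): z_contact = 71.0 + 702.0 + 1767.88 = 2540.8 ft.
Depth below ground = 2658 − 2540.8 = 117 ft.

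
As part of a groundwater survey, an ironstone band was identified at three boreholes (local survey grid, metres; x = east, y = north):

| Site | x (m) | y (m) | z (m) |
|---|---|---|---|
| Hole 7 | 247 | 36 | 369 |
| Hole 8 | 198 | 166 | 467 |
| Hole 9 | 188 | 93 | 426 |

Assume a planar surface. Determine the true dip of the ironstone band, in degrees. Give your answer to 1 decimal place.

35.7°

Two edge vectors: Hole 7→Hole 8 = (-49, 130, 98), Hole 7→Hole 9 = (-59, 57, 57).
Normal n = (Hole 7→Hole 8) × (Hole 7→Hole 9) = (1824, -2989, 4877).
So ∂z/∂x = −n_x/n_z = −0.37400 and ∂z/∂y = −n_y/n_z = 0.61288.
Gradient magnitude |∇z| = √(a² + b²) = √(0.13988 + 0.37562) = 0.71798.
True dip = arctan(0.71798) = 35.7°, dipping toward SSE (azimuth ≈ 149°).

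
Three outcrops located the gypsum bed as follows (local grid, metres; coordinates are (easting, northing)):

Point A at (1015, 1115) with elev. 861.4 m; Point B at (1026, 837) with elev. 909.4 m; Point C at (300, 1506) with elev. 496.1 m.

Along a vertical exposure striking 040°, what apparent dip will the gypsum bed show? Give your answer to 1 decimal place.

8.8°

Two edge vectors: Point A→Point B = (11, -278, 48), Point A→Point C = (-715, 391, -365.3).
Normal n = (Point A→Point B) × (Point A→Point C) = (82785.4, -30301.7, -194469).
So ∂z/∂E = −n_x/n_z = 0.42570 and ∂z/∂N = −n_y/n_z = −0.15582.
Unit vector along 040° is (sin 40°, cos 40°) = (0.6428, 0.7660).
Slope in that direction = a·(0.6428) + b·(0.7660) = 0.15427.
Apparent dip = arctan|0.15427| = 8.8° (true dip is 24.4°, so apparent ≤ true as expected).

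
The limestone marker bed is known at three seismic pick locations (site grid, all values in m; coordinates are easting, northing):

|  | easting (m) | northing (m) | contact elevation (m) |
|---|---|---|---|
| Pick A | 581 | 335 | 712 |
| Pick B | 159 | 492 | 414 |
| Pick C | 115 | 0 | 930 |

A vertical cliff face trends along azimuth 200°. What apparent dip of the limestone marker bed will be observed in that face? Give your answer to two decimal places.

Let the plane be z = a·easting + b·northing + c.
Pick B−Pick A: −422a + 157b = −298;  Pick C−Pick A: −466a − 335b = 218.
Solving gives a = 0.30580, b = −1.07613.
Unit vector along 200° is (sin 200°, cos 200°) = (-0.3420, -0.9397).
Slope in that direction = a·(-0.3420) + b·(-0.9397) = 0.90664.
Apparent dip = arctan|0.90664| = 42.20° (true dip is 48.2°, so apparent ≤ true as expected).

42.20°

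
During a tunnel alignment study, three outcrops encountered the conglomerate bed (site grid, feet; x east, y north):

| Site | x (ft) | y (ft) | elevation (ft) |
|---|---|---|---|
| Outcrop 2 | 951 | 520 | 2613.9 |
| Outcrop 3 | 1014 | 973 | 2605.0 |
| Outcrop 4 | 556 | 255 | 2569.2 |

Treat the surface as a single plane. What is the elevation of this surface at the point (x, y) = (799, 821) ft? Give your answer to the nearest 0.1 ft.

2581.0 ft

Let the plane be z = a·x + b·y + c.
Outcrop 3−Outcrop 2: 63a + 453b = −8.9;  Outcrop 4−Outcrop 2: −395a − 265b = −44.7.
Solving gives a = 0.139347, b = −0.039026.
Then c = 2613.9 − a·951 − b·520 = 2501.67.
At (799, 821): z = 111.3 − 32.0 + 2501.67 = 2581.0 ft.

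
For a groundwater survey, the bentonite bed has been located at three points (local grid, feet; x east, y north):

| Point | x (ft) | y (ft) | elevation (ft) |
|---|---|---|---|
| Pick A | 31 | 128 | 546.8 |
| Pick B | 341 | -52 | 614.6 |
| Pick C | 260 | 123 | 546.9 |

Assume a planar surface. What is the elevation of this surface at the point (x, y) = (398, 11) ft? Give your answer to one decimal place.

589.5 ft

Let the plane be z = a·x + b·y + c.
Pick B−Pick A: 310a − 180b = 67.8;  Pick C−Pick A: 229a − 5b = 0.1.
Solving gives a = −0.00809, b = −0.39060.
Then c = 546.8 − a·31 − b·128 = 597.05.
At (398, 11): z = −3.2 − 4.3 + 597.05 = 589.5 ft.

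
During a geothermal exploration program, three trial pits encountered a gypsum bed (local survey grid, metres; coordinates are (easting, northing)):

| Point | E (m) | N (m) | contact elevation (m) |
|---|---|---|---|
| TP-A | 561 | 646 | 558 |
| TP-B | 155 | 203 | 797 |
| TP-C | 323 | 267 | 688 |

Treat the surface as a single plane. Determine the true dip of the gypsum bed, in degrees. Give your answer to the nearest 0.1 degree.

Let the plane be z = a·E + b·N + c.
TP-B−TP-A: −406a − 443b = 239;  TP-C−TP-A: −238a − 379b = 130.
Solving gives a = −0.68107, b = 0.08468.
Gradient magnitude |∇z| = √(a² + b²) = √(0.46386 + 0.00717) = 0.68631.
True dip = arctan(0.68631) = 34.5°, dipping toward E (azimuth ≈ 097°).

34.5°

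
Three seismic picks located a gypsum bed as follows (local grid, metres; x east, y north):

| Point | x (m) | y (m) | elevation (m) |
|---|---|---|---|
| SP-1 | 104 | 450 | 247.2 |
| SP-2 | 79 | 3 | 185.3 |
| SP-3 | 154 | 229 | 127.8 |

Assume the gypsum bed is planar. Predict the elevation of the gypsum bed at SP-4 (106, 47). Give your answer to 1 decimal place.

Two edge vectors: SP-1→SP-2 = (-25, -447, -61.9), SP-1→SP-3 = (50, -221, -119.4).
Normal n = (SP-1→SP-2) × (SP-1→SP-3) = (39691.9, -6080, 27875).
So ∂z/∂x = −n_x/n_z = −1.42392 and ∂z/∂y = −n_y/n_z = 0.21812.
Intercept c from SP-1: 247.2 + 148.09 − 98.15 = 297.14.
At (106, 47): z = −150.9 + 10.3 + 297.14 = 156.5 m.

156.5 m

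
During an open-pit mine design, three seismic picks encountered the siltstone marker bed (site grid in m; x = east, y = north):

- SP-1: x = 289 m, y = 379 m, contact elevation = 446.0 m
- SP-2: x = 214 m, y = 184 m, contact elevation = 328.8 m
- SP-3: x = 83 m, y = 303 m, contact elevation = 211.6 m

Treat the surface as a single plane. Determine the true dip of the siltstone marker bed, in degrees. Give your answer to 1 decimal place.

47.3°

Let the plane be z = a·x + b·y + c.
SP-2−SP-1: −75a − 195b = −117.2;  SP-3−SP-1: −206a − 76b = −234.4.
Solving gives a = 1.06762, b = 0.19040.
Gradient magnitude |∇z| = √(a² + b²) = √(1.13981 + 0.03625) = 1.08446.
True dip = arctan(1.08446) = 47.3°, dipping toward W (azimuth ≈ 260°).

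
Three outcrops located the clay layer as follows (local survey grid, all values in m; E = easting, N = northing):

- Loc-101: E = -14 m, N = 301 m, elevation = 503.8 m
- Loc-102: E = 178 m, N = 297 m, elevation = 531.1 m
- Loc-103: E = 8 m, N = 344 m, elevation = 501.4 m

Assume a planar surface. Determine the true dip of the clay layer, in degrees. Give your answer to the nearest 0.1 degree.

10.7°

Two edge vectors: Loc-101→Loc-102 = (192, -4, 27.3), Loc-101→Loc-103 = (22, 43, -2.4).
Normal n = (Loc-101→Loc-102) × (Loc-101→Loc-103) = (-1164.3, 1061.4, 8344).
So ∂z/∂E = −n_x/n_z = 0.13954 and ∂z/∂N = −n_y/n_z = −0.12721.
Gradient magnitude |∇z| = √(a² + b²) = √(0.01947 + 0.01618) = 0.18882.
True dip = arctan(0.18882) = 10.7°, dipping toward NW (azimuth ≈ 312°).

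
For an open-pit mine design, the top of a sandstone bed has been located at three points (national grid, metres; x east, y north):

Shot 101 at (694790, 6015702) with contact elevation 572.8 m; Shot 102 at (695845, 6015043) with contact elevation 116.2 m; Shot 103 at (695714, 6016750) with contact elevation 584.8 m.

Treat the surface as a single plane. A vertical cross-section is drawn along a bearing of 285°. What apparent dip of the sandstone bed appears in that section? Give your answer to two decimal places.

Two edge vectors: Shot 101→Shot 102 = (1055, -659, -456.6), Shot 101→Shot 103 = (924, 1048, 12).
Normal n = (Shot 101→Shot 102) × (Shot 101→Shot 103) = (470608.8, -434558.4, 1714556).
So ∂z/∂x = −n_x/n_z = −0.27448 and ∂z/∂y = −n_y/n_z = 0.25345.
Unit vector along 285° is (sin 285°, cos 285°) = (-0.9659, 0.2588).
Slope in that direction = a·(-0.9659) + b·(0.2588) = 0.33072.
Apparent dip = arctan|0.33072| = 18.30° (true dip is 20.5°, so apparent ≤ true as expected).

18.30°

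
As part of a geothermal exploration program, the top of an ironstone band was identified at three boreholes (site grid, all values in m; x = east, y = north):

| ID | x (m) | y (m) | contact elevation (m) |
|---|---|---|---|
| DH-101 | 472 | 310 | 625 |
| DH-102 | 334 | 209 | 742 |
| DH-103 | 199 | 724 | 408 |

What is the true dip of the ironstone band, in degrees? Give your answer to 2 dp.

Two edge vectors: DH-101→DH-102 = (-138, -101, 117), DH-101→DH-103 = (-273, 414, -217).
Normal n = (DH-101→DH-102) × (DH-101→DH-103) = (-26521, -61887, -84705).
So ∂z/∂x = −n_x/n_z = −0.31310 and ∂z/∂y = −n_y/n_z = −0.73062.
Gradient magnitude |∇z| = √(a² + b²) = √(0.09803 + 0.53380) = 0.79488.
True dip = arctan(0.79488) = 38.48°, dipping toward NNE (azimuth ≈ 023°).

38.48°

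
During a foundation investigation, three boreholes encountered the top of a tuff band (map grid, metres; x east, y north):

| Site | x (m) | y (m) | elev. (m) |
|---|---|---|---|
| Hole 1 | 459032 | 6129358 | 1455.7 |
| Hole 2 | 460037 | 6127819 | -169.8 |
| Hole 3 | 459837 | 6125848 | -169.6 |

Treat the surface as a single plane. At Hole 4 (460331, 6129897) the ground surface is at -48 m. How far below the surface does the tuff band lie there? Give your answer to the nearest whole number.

Two edge vectors: Hole 1→Hole 2 = (1005, -1539, -1625.5), Hole 1→Hole 3 = (805, -3510, -1625.3).
Normal n = (Hole 1→Hole 2) × (Hole 1→Hole 3) = (-3204168.3, 324899, -2288655).
So ∂z/∂x = −n_x/n_z = −1.40002241 and ∂z/∂y = −n_y/n_z = 0.14196067.
Intercept c from Hole 1: 1455.7 + 642655.09 − 870127.78 = −226016.99.
At (460331, 6129897): z_contact = −644473.7 + 870204.3 − 226016.99 = -286.4 m.
Depth below ground = -48 − (-286.4) = 238 m.

238 m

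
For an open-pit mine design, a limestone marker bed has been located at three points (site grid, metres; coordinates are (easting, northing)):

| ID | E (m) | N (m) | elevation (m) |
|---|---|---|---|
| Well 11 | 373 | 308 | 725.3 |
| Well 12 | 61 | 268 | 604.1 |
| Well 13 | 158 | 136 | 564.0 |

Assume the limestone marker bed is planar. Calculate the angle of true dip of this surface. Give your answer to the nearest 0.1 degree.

Let the plane be z = a·E + b·N + c.
Well 12−Well 11: −312a − 40b = −121.2;  Well 13−Well 11: −215a − 172b = −161.3.
Solving gives a = 0.31942, b = 0.53851.
Gradient magnitude |∇z| = √(a² + b²) = √(0.10203 + 0.29000) = 0.62612.
True dip = arctan(0.62612) = 32.1°, dipping toward SSW (azimuth ≈ 211°).

32.1°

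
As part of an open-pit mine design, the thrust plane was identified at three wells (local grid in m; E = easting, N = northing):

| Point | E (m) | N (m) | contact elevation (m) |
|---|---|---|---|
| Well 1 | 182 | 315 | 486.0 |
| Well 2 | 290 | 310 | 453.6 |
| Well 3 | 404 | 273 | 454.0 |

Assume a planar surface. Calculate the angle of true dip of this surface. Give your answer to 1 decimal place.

Two edge vectors: Well 1→Well 2 = (108, -5, -32.4), Well 1→Well 3 = (222, -42, -32).
Normal n = (Well 1→Well 2) × (Well 1→Well 3) = (-1200.8, -3736.8, -3426).
So ∂z/∂E = −n_x/n_z = −0.35050 and ∂z/∂N = −n_y/n_z = −1.09072.
Gradient magnitude |∇z| = √(a² + b²) = √(0.12285 + 1.18967) = 1.14565.
True dip = arctan(1.14565) = 48.9°, dipping toward NNE (azimuth ≈ 018°).

48.9°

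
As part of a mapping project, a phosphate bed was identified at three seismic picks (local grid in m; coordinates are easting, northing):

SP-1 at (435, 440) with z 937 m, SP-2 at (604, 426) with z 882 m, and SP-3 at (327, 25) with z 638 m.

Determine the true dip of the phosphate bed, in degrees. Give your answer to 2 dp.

39.69°

Two edge vectors: SP-1→SP-2 = (169, -14, -55), SP-1→SP-3 = (-108, -415, -299).
Normal n = (SP-1→SP-2) × (SP-1→SP-3) = (-18639, 56471, -71647).
So ∂z/∂easting = −n_x/n_z = −0.26015 and ∂z/∂northing = −n_y/n_z = 0.78818.
Gradient magnitude |∇z| = √(a² + b²) = √(0.06768 + 0.62123) = 0.83001.
True dip = arctan(0.83001) = 39.69°, dipping toward SSE (azimuth ≈ 162°).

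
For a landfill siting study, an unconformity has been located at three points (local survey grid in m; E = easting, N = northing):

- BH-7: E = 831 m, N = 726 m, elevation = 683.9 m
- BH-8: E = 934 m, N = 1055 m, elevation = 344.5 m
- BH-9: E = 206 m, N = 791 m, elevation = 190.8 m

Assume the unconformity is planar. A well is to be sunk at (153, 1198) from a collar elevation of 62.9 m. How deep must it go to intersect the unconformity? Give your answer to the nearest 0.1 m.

411.1 m

Two edge vectors: BH-7→BH-8 = (103, 329, -339.4), BH-7→BH-9 = (-625, 65, -493.1).
Normal n = (BH-7→BH-8) × (BH-7→BH-9) = (-140168.9, 262914.3, 212320).
So ∂z/∂E = −n_x/n_z = 0.660178 and ∂z/∂N = −n_y/n_z = −1.238293.
Intercept c from BH-7: 683.9 − 548.61 + 899.00 = 1034.29.
At (153, 1198): z_contact = 101.01 − 1483.47 + 1034.29 = -348.17 m.
Depth below ground = 62.9 − (-348.17) = 411.1 m.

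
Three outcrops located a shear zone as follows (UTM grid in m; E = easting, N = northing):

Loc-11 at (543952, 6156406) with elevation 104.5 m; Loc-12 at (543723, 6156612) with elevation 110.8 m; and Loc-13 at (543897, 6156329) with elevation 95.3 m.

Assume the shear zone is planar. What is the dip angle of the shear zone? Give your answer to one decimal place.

5.6°

Let the plane be z = a·E + b·N + c.
Loc-12−Loc-11: −229a + 206b = 6.3;  Loc-13−Loc-11: −55a − 77b = −9.2.
Solving gives a = 0.04869, b = 0.08470.
Gradient magnitude |∇z| = √(a² + b²) = √(0.00237 + 0.00717) = 0.09770.
True dip = arctan(0.09770) = 5.6°, dipping toward SSW (azimuth ≈ 210°).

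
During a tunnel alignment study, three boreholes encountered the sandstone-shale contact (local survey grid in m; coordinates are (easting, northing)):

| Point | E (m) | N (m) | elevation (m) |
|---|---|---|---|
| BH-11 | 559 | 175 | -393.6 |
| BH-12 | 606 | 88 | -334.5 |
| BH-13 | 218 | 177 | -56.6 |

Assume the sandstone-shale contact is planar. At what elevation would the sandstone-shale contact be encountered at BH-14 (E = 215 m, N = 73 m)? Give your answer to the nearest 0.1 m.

73.0 m

Let the plane be z = a·E + b·N + c.
BH-12−BH-11: 47a − 87b = 59.1;  BH-13−BH-11: −341a + 2b = 337.
Solving gives a = −0.99541, b = −1.21706.
Then c = -393.6 − a·559 − b·175 = 375.82.
At (215, 73): z = −214.0 − 88.8 + 375.82 = 73.0 m.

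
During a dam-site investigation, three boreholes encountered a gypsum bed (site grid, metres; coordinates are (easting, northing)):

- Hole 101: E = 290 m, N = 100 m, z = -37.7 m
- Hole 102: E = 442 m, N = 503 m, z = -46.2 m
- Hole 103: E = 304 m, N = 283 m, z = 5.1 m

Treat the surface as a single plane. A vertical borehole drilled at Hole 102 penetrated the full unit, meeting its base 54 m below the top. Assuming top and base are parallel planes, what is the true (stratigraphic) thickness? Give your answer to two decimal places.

40.16 m

Let the plane be z = a·E + b·N + c.
Hole 102−Hole 101: 152a + 403b = −8.5;  Hole 103−Hole 101: 14a + 183b = 42.8.
Solving gives a = −0.84802, b = 0.29876.
|∇z| = √(a²+b²) = 0.89910, so dip δ = arctan(0.89910) = 41.96°.
True thickness = vertical thickness × cos δ = 54 × cos 41.96° = 40.16 m.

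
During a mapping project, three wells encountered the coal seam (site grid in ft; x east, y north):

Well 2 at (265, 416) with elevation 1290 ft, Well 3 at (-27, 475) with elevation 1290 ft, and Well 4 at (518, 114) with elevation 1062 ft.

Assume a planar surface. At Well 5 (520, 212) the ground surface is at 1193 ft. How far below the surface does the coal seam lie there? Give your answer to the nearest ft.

42 ft

Let the plane be z = a·x + b·y + c.
Well 3−Well 2: −292a + 59b = 0;  Well 4−Well 2: 253a − 302b = −228.
Solving gives a = 0.18363, b = 0.90880.
Then c = 1290 − a·265 − b·416 = 863.28.
At (520, 212): z_contact = 95.5 + 192.7 + 863.28 = 1151.4 ft.
Depth below ground = 1193 − 1151.4 = 42 ft.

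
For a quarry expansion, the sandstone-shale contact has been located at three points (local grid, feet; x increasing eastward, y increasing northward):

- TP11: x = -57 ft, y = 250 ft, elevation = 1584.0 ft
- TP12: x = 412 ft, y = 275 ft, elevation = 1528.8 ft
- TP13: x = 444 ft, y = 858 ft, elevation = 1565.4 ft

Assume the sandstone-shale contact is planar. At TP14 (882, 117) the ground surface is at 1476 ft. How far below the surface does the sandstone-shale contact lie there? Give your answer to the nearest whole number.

15 ft

Let the plane be z = a·x + b·y + c.
TP12−TP11: 469a + 25b = −55.2;  TP13−TP11: 501a + 608b = −18.6.
Solving gives a = −0.12140, b = 0.06944.
Then c = 1584 − a·-57 − b·250 = 1559.72.
At (882, 117): z_contact = −107.1 + 8.1 + 1559.72 = 1460.8 ft.
Depth below ground = 1476 − 1460.8 = 15 ft.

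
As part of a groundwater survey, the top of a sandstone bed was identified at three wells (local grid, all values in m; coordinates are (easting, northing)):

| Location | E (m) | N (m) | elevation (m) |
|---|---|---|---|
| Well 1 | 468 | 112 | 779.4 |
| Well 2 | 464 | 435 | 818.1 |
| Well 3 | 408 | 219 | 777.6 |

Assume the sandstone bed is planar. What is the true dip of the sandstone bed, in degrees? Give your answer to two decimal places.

15.53°

Two edge vectors: Well 1→Well 2 = (-4, 323, 38.7), Well 1→Well 3 = (-60, 107, -1.8).
Normal n = (Well 1→Well 2) × (Well 1→Well 3) = (-4722.3, -2329.2, 18952).
So ∂z/∂E = −n_x/n_z = 0.24917 and ∂z/∂N = −n_y/n_z = 0.12290.
Gradient magnitude |∇z| = √(a² + b²) = √(0.06209 + 0.01510) = 0.27783.
True dip = arctan(0.27783) = 15.53°, dipping toward WSW (azimuth ≈ 244°).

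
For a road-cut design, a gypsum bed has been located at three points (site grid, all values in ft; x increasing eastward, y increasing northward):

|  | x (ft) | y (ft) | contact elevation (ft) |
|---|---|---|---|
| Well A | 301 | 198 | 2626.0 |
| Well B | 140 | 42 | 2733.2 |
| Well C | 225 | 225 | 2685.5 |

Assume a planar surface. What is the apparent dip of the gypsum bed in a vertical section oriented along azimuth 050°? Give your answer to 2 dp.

27.42°

Two edge vectors: Well A→Well B = (-161, -156, 107.2), Well A→Well C = (-76, 27, 59.5).
Normal n = (Well A→Well B) × (Well A→Well C) = (-12176.4, 1432.3, -16203).
So ∂z/∂x = −n_x/n_z = −0.75149 and ∂z/∂y = −n_y/n_z = 0.08840.
Unit vector along 050° is (sin 50°, cos 50°) = (0.7660, 0.6428).
Slope in that direction = a·(0.7660) + b·(0.6428) = −0.51885.
Apparent dip = arctan|0.51885| = 27.42° (true dip is 37.1°, so apparent ≤ true as expected).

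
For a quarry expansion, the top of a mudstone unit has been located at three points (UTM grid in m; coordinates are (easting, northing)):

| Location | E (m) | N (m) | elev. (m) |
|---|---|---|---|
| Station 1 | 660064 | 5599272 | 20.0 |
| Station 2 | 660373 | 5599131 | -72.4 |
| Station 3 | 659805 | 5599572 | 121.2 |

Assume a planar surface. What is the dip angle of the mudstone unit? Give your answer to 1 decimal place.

15.3°

Let the plane be z = a·E + b·N + c.
Station 2−Station 1: 309a − 141b = −92.4;  Station 3−Station 1: −259a + 300b = 101.2.
Solving gives a = −0.23942, b = 0.13063.
Gradient magnitude |∇z| = √(a² + b²) = √(0.05732 + 0.01707) = 0.27274.
True dip = arctan(0.27274) = 15.3°, dipping toward ESE (azimuth ≈ 119°).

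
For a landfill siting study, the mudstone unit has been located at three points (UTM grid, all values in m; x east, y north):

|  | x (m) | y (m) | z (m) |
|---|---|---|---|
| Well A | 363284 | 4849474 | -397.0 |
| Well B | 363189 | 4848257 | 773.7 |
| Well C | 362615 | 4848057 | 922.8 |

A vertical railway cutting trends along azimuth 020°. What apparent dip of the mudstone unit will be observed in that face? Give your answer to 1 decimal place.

41.4°

Let the plane be z = a·x + b·y + c.
Well B−Well A: −95a − 1217b = 1170.7;  Well C−Well A: −669a − 1417b = 1319.8.
Solving gives a = 0.07753, b = −0.96801.
Unit vector along 020° is (sin 20°, cos 20°) = (0.3420, 0.9397).
Slope in that direction = a·(0.3420) + b·(0.9397) = −0.88311.
Apparent dip = arctan|0.88311| = 41.4° (true dip is 44.2°, so apparent ≤ true as expected).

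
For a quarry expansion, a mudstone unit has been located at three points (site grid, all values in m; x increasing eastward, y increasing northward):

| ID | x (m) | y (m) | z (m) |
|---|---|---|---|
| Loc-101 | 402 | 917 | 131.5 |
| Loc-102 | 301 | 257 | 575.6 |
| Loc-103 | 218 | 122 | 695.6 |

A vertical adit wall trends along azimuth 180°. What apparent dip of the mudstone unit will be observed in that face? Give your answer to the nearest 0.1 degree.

Let the plane be z = a·x + b·y + c.
Loc-102−Loc-101: −101a − 660b = 444.1;  Loc-103−Loc-101: −184a − 795b = 564.1.
Solving gives a = −0.46777, b = −0.60130.
Unit vector along 180° is (sin 180°, cos 180°) = (0.0000, -1.0000).
Slope in that direction = a·(0.0000) + b·(-1.0000) = 0.60130.
Apparent dip = arctan|0.60130| = 31.0° (true dip is 37.3°, so apparent ≤ true as expected).

31.0°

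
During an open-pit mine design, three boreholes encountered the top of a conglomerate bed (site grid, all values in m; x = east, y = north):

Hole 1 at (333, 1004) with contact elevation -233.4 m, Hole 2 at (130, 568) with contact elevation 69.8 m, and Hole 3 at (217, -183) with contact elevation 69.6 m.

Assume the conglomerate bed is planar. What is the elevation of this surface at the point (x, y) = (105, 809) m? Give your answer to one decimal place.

66.4 m

Two edge vectors: Hole 1→Hole 2 = (-203, -436, 303.2), Hole 1→Hole 3 = (-116, -1187, 303).
Normal n = (Hole 1→Hole 2) × (Hole 1→Hole 3) = (227790.4, 26337.8, 190385).
So ∂z/∂x = −n_x/n_z = −1.196472 and ∂z/∂y = −n_y/n_z = −0.138340.
Intercept c from Hole 1: -233.4 + 398.43 + 138.89 = 303.92.
At (105, 809): z = −125.6 − 111.9 + 303.92 = 66.4 m.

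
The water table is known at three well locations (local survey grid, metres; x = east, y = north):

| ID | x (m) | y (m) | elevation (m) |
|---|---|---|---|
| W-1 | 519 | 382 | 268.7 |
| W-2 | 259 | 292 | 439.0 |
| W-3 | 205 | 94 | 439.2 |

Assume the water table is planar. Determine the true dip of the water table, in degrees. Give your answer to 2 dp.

Let the plane be z = a·x + b·y + c.
W-2−W-1: −260a − 90b = 170.3;  W-3−W-1: −314a − 288b = 170.5.
Solving gives a = −0.72290, b = 0.19614.
Gradient magnitude |∇z| = √(a² + b²) = √(0.52258 + 0.03847) = 0.74903.
True dip = arctan(0.74903) = 36.83°, dipping toward ESE (azimuth ≈ 105°).

36.83°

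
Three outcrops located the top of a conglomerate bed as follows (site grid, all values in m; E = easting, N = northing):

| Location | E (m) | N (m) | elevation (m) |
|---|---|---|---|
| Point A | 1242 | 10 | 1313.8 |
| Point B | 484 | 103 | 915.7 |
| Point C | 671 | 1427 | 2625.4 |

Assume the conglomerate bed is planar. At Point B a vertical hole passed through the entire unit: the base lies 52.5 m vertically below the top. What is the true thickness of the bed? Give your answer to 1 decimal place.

30.9 m

Let the plane be z = a·E + b·N + c.
Point B−Point A: −758a + 93b = −398.1;  Point C−Point A: −571a + 1417b = 1311.6.
Solving gives a = 0.67199, b = 1.19640.
|∇z| = √(a²+b²) = 1.37221, so dip δ = arctan(1.37221) = 53.92°.
True thickness = vertical thickness × cos δ = 52.5 × cos 53.92° = 30.9 m.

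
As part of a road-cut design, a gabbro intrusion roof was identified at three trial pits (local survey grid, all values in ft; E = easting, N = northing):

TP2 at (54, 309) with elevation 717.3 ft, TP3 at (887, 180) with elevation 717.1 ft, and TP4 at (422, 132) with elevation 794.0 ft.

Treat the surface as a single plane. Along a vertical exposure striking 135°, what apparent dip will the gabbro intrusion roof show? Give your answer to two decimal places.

Let the plane be z = a·E + b·N + c.
TP3−TP2: 833a − 129b = −0.2;  TP4−TP2: 368a − 177b = 76.7.
Solving gives a = −0.09933, b = −0.63985.
Unit vector along 135° is (sin 135°, cos 135°) = (0.7071, -0.7071).
Slope in that direction = a·(0.7071) + b·(-0.7071) = 0.38220.
Apparent dip = arctan|0.38220| = 20.92° (true dip is 32.9°, so apparent ≤ true as expected).

20.92°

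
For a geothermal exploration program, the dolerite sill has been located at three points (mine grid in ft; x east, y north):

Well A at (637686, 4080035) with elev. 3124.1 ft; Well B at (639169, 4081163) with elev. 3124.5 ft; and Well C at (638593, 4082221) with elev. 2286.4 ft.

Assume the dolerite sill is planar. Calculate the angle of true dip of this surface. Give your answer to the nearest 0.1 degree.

Let the plane be z = a·x + b·y + c.
Well B−Well A: 1483a + 1128b = 0.4;  Well C−Well A: 907a + 2186b = −837.7.
Solving gives a = 0.42628, b = −0.56008.
Gradient magnitude |∇z| = √(a² + b²) = √(0.18171 + 0.31369) = 0.70385.
True dip = arctan(0.70385) = 35.1°, dipping toward NW (azimuth ≈ 323°).

35.1°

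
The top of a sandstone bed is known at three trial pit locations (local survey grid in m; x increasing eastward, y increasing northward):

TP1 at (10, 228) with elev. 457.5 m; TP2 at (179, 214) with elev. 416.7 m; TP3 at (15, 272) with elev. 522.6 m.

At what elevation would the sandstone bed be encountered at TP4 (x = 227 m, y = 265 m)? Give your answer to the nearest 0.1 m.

487.2 m

Two edge vectors: TP1→TP2 = (169, -14, -40.8), TP1→TP3 = (5, 44, 65.1).
Normal n = (TP1→TP2) × (TP1→TP3) = (883.8, -11205.9, 7506).
So ∂z/∂x = −n_x/n_z = −0.11775 and ∂z/∂y = −n_y/n_z = 1.49293.
Intercept c from TP1: 457.5 + 1.18 − 340.39 = 118.29.
At (227, 265): z = −26.7 + 395.6 + 118.29 = 487.2 m.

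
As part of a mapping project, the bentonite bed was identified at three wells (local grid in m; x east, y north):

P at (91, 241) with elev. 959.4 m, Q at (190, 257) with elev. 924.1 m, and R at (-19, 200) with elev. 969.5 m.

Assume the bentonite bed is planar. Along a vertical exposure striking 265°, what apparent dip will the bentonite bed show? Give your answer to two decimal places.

24.12°

Two edge vectors: P→Q = (99, 16, -35.3), P→R = (-110, -41, 10.1).
Normal n = (P→Q) × (P→R) = (-1285.7, 2883.1, -2299).
So ∂z/∂x = −n_x/n_z = −0.55924 and ∂z/∂y = −n_y/n_z = 1.25407.
Unit vector along 265° is (sin 265°, cos 265°) = (-0.9962, -0.0872).
Slope in that direction = a·(-0.9962) + b·(-0.0872) = 0.44782.
Apparent dip = arctan|0.44782| = 24.12° (true dip is 53.9°, so apparent ≤ true as expected).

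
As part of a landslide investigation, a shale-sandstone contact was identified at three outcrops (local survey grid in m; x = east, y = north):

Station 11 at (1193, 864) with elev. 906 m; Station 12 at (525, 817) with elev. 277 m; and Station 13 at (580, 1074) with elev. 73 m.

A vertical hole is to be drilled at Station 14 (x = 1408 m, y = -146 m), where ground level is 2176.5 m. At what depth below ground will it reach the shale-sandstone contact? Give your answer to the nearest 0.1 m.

Two edge vectors: Station 11→Station 12 = (-668, -47, -629), Station 11→Station 13 = (-613, 210, -833).
Normal n = (Station 11→Station 12) × (Station 11→Station 13) = (171241, -170867, -169091).
So ∂z/∂x = −n_x/n_z = 1.012715 and ∂z/∂y = −n_y/n_z = −1.010503.
Intercept c from Station 11: 906 − 1208.17 + 873.07 = 570.91.
At (1408, -146): z_contact = 1425.90 + 147.53 + 570.91 = 2144.34 m.
Depth below ground = 2176.5 − 2144.34 = 32.2 m.

32.2 m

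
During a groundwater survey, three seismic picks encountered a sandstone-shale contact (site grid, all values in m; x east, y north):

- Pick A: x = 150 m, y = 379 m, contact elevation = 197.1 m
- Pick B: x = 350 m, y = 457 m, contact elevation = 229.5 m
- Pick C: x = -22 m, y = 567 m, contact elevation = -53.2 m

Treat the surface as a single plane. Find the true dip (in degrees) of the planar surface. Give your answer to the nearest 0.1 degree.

Two edge vectors: Pick A→Pick B = (200, 78, 32.4), Pick A→Pick C = (-172, 188, -250.3).
Normal n = (Pick A→Pick B) × (Pick A→Pick C) = (-25614.6, 44487.2, 51016).
So ∂z/∂x = −n_x/n_z = 0.50209 and ∂z/∂y = −n_y/n_z = −0.87202.
Gradient magnitude |∇z| = √(a² + b²) = √(0.25209 + 0.76043) = 1.00624.
True dip = arctan(1.00624) = 45.2°, dipping toward NNW (azimuth ≈ 330°).

45.2°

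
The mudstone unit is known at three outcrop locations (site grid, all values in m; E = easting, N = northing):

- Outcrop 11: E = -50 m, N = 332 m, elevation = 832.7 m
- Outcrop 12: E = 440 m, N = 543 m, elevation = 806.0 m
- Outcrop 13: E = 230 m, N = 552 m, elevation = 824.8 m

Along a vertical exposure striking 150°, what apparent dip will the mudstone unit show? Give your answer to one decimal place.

6.1°

Two edge vectors: Outcrop 11→Outcrop 12 = (490, 211, -26.7), Outcrop 11→Outcrop 13 = (280, 220, -7.9).
Normal n = (Outcrop 11→Outcrop 12) × (Outcrop 11→Outcrop 13) = (4207.1, -3605, 48720).
So ∂z/∂E = −n_x/n_z = −0.08635 and ∂z/∂N = −n_y/n_z = 0.07399.
Unit vector along 150° is (sin 150°, cos 150°) = (0.5000, -0.8660).
Slope in that direction = a·(0.5000) + b·(-0.8660) = −0.10726.
Apparent dip = arctan|0.10726| = 6.1° (true dip is 6.5°, so apparent ≤ true as expected).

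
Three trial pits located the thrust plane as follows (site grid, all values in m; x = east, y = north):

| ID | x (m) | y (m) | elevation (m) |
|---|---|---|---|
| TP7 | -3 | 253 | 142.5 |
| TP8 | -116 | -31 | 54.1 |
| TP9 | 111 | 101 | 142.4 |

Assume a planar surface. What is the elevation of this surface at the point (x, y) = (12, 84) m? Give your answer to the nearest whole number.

112 m

Let the plane be z = a·x + b·y + c.
TP8−TP7: −113a − 284b = −88.4;  TP9−TP7: 114a − 152b = −0.1.
Solving gives a = 0.27059, b = 0.20360.
Then c = 142.5 − a·-3 − b·253 = 91.80.
At (12, 84): z = 3.2 + 17.1 + 91.80 = 112.2 m.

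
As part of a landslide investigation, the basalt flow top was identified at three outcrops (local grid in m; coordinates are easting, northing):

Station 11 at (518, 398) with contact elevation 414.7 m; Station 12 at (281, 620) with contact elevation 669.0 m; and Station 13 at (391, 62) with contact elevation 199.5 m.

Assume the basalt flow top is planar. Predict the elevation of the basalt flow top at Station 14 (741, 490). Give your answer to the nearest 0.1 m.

Let the plane be z = a·easting + b·northing + c.
Station 12−Station 11: −237a + 222b = 254.3;  Station 13−Station 11: −127a − 336b = −215.2.
Solving gives a = −0.34936, b = 0.77253.
Then c = 414.7 − a·518 − b·398 = 288.20.
At (741, 490): z = −258.9 + 378.5 + 288.20 = 407.9 m.

407.9 m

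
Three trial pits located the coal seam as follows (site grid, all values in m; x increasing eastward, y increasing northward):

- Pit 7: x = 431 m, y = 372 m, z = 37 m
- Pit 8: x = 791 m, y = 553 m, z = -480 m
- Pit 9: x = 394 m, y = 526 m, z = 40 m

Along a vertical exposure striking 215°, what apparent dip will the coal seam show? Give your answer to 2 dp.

Two edge vectors: Pit 7→Pit 8 = (360, 181, -517), Pit 7→Pit 9 = (-37, 154, 3).
Normal n = (Pit 7→Pit 8) × (Pit 7→Pit 9) = (80161, 18049, 62137).
So ∂z/∂x = −n_x/n_z = −1.29007 and ∂z/∂y = −n_y/n_z = −0.29047.
Unit vector along 215° is (sin 215°, cos 215°) = (-0.5736, -0.8192).
Slope in that direction = a·(-0.5736) + b·(-0.8192) = 0.97789.
Apparent dip = arctan|0.97789| = 44.36° (true dip is 52.9°, so apparent ≤ true as expected).

44.36°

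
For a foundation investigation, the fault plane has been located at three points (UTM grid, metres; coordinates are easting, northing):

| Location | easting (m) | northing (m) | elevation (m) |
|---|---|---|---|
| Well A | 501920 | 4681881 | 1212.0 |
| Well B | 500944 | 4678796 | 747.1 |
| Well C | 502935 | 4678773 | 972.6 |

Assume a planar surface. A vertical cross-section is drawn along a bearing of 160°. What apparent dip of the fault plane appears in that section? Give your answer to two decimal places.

Two edge vectors: Well A→Well B = (-976, -3085, -464.9), Well A→Well C = (1015, -3108, -239.4).
Normal n = (Well A→Well B) × (Well A→Well C) = (-706360.2, -705527.9, 6164683).
So ∂z/∂easting = −n_x/n_z = 0.11458 and ∂z/∂northing = −n_y/n_z = 0.11445.
Unit vector along 160° is (sin 160°, cos 160°) = (0.3420, -0.9397).
Slope in that direction = a·(0.3420) + b·(-0.9397) = −0.06836.
Apparent dip = arctan|0.06836| = 3.91° (true dip is 9.2°, so apparent ≤ true as expected).

3.91°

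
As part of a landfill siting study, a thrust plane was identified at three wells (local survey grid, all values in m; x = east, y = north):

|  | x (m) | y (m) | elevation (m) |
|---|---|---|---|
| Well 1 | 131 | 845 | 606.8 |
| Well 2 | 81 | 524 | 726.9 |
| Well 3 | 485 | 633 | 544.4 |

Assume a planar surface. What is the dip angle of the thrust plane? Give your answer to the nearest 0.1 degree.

Let the plane be z = a·x + b·y + c.
Well 2−Well 1: −50a − 321b = 120.1;  Well 3−Well 1: 354a − 212b = −62.4.
Solving gives a = −0.36618, b = −0.31711.
Gradient magnitude |∇z| = √(a² + b²) = √(0.13409 + 0.10056) = 0.48440.
True dip = arctan(0.48440) = 25.8°, dipping toward NE (azimuth ≈ 049°).

25.8°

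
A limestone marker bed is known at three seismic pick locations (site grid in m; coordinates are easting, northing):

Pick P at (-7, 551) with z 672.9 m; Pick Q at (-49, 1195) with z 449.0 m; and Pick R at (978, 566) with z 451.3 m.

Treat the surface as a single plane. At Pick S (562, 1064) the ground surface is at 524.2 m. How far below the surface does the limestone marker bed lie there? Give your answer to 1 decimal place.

Two edge vectors: Pick P→Pick Q = (-42, 644, -223.9), Pick P→Pick R = (985, 15, -221.6).
Normal n = (Pick P→Pick Q) × (Pick P→Pick R) = (-139351.9, -229848.7, -634970).
So ∂z/∂easting = −n_x/n_z = −0.219462 and ∂z/∂northing = −n_y/n_z = −0.361984.
Intercept c from Pick P: 672.9 − 1.54 + 199.45 = 870.82.
At (562, 1064): z_contact = −123.34 − 385.15 + 870.82 = 362.33 m.
Depth below ground = 524.2 − 362.33 = 161.9 m.

161.9 m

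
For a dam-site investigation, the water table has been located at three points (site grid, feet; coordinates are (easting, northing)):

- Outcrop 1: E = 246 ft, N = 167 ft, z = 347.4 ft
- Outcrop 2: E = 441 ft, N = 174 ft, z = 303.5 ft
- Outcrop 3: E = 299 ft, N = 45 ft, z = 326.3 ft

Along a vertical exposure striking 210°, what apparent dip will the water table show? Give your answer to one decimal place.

2.9°

Two edge vectors: Outcrop 1→Outcrop 2 = (195, 7, -43.9), Outcrop 1→Outcrop 3 = (53, -122, -21.1).
Normal n = (Outcrop 1→Outcrop 2) × (Outcrop 1→Outcrop 3) = (-5503.5, 1787.8, -24161).
So ∂z/∂E = −n_x/n_z = −0.22778 and ∂z/∂N = −n_y/n_z = 0.07400.
Unit vector along 210° is (sin 210°, cos 210°) = (-0.5000, -0.8660).
Slope in that direction = a·(-0.5000) + b·(-0.8660) = 0.04981.
Apparent dip = arctan|0.04981| = 2.9° (true dip is 13.5°, so apparent ≤ true as expected).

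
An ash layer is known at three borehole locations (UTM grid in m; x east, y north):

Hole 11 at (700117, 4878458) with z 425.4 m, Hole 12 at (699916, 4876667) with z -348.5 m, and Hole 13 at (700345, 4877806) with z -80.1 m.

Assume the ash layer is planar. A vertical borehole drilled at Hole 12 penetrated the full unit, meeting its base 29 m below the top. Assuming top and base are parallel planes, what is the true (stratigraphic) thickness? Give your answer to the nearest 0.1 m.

21.5 m

Let the plane be z = a·x + b·y + c.
Hole 12−Hole 11: −201a − 1791b = −773.9;  Hole 13−Hole 11: 228a − 652b = −505.5.
Solving gives a = −0.74299, b = 0.51549.
|∇z| = √(a²+b²) = 0.90430, so dip δ = arctan(0.90430) = 42.12°.
True thickness = vertical thickness × cos δ = 29 × cos 42.12° = 21.5 m.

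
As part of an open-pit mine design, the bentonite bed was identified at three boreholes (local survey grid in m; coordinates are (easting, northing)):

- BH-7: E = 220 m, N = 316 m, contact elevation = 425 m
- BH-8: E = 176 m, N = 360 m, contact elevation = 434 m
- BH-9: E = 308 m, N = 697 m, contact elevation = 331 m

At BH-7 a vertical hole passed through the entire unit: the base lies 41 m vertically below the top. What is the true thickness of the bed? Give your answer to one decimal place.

Two edge vectors: BH-7→BH-8 = (-44, 44, 9), BH-7→BH-9 = (88, 381, -94).
Normal n = (BH-7→BH-8) × (BH-7→BH-9) = (-7565, -3344, -20636).
So ∂z/∂E = −n_x/n_z = −0.36659 and ∂z/∂N = −n_y/n_z = −0.16205.
|∇z| = √(a²+b²) = 0.40081, so dip δ = arctan(0.40081) = 21.84°.
True thickness = vertical thickness × cos δ = 41 × cos 21.84° = 38.1 m.

38.1 m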